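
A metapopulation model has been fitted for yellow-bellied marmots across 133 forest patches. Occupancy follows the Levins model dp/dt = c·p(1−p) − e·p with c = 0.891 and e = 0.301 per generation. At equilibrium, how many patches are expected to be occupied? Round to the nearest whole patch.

p* = 1 − e/c = 1 − 0.301/0.891 = 0.6622.
Expected occupied patches = N × p* = 133 × 0.6622 = 88.07 ≈ 88.

88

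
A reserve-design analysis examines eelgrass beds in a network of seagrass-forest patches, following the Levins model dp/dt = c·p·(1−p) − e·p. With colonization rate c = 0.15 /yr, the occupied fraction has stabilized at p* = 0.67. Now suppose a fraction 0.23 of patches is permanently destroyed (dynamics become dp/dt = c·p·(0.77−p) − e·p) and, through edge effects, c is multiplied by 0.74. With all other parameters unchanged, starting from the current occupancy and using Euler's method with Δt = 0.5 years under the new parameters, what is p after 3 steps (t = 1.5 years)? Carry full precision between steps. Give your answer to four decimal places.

Balance c(1−p*) = e gives e = 0.15×(1 − 0.67000) = 0.04950.
Starting from p₀ = 0.67000; update p ← p + (dp/dt)·Δt with the new parameters.
p: 0.67000 → 0.65714  (Δp = -0.01286)
p: 0.65714 → 0.64499  (Δp = -0.01215)
p: 0.64499 → 0.63350  (Δp = -0.01149)

0.6335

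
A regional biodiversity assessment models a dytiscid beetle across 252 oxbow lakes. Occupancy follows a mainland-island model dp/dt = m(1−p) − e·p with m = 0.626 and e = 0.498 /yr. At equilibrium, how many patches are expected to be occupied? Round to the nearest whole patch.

140

p* = m/(m+e) = 0.626/1.1240 = 0.5569.
Expected occupied patches = N × p* = 252 × 0.5569 = 140.35 ≈ 140.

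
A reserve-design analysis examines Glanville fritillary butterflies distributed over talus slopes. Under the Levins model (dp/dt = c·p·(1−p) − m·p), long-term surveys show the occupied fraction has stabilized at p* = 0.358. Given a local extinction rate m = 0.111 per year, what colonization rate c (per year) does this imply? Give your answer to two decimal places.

At equilibrium c(1−p*) = m, so c = m/(1−p*).
c = 0.111/(1 − 0.358) = 0.111/0.6420 = 0.1729.

0.17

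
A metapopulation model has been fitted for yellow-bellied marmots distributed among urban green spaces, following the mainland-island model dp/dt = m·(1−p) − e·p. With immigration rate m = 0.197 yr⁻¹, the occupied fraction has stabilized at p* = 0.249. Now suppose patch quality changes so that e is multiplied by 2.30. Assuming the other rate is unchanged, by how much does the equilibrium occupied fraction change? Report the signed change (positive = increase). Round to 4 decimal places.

-0.1230

Balance m(1−p*) = e·p* gives e = m(1−p*)/p* = 0.197×0.75100/0.24900 = 0.59416.
New p* = m/(m+e) = 0.19700/(0.19700+1.36657) = 0.12599.
Δp* = 0.12599 − 0.24900 = -0.12301.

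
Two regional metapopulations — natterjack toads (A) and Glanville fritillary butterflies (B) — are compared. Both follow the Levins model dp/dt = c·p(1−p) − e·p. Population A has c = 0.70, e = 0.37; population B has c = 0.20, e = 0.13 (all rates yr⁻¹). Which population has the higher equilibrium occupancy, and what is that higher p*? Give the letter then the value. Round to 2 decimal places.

A, 0.47

A: p*_A = 1 − 0.37/0.70 = 0.4714.
B: p*_B = 1 − 0.13/0.20 = 0.3500.
A is higher at 0.4714.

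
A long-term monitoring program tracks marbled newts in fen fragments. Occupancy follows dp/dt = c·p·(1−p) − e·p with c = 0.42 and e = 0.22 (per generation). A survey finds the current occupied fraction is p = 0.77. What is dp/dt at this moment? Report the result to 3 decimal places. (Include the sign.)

Colonization term: c·p·(1−p) = 0.42×0.77×0.2300 = 0.07438.
Extinction term: e·p = 0.16940.
dp/dt = 0.07438 − 0.16940 = -0.09502.

-0.095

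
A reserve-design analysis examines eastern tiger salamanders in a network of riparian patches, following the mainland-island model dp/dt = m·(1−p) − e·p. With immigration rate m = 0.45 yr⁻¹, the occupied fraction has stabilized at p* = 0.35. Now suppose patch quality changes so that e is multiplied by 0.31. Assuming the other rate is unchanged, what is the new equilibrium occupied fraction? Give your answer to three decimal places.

Balance m(1−p*) = e·p* gives e = m(1−p*)/p* = 0.45×0.65000/0.35000 = 0.83571.
New p* = m/(m+e) = 0.45000/(0.45000+0.25907) = 0.63463.

0.635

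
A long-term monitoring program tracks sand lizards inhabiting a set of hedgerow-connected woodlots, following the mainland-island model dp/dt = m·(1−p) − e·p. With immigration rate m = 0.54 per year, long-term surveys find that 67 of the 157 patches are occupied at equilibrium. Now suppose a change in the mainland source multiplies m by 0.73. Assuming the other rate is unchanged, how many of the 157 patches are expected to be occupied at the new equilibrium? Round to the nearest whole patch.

Observed p* = 67/157 = 0.42675.
Balance m(1−p*) = e·p* gives e = m(1−p*)/p* = 0.54×0.57325/0.42675 = 0.72538.
New p* = m/(m+e) = 0.39420/(0.39420+0.72538) = 0.35210.
Expected occupied = 157 × 0.35210 = 55.28 ≈ 55.

55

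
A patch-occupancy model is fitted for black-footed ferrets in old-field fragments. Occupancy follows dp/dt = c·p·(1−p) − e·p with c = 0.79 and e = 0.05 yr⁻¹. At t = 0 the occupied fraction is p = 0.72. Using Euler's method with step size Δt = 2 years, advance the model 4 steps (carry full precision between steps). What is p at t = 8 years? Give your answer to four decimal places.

Update rule: p ← p + [c·p·(1−p) − e·p]·Δt with Δt = 2.
p: 0.72000 → 0.96653  (Δp = +0.24653)
p: 0.96653 → 0.92099  (Δp = -0.04554)
p: 0.92099 → 0.94386  (Δp = +0.02287)
p: 0.94386 → 0.93319  (Δp = -0.01067)

0.9332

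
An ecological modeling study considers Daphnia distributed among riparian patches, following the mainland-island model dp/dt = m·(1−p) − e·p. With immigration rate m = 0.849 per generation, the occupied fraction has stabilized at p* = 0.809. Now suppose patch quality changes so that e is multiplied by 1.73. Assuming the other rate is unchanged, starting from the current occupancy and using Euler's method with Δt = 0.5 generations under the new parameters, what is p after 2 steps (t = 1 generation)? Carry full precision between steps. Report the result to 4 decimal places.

0.7260

Balance m(1−p*) = e·p* gives e = m(1−p*)/p* = 0.849×0.19100/0.80900 = 0.20044.
Starting from p₀ = 0.80900; update p ← p + (dp/dt)·Δt with the new parameters.
p: 0.80900 → 0.74981  (Δp = -0.05919)
p: 0.74981 → 0.72601  (Δp = -0.02380)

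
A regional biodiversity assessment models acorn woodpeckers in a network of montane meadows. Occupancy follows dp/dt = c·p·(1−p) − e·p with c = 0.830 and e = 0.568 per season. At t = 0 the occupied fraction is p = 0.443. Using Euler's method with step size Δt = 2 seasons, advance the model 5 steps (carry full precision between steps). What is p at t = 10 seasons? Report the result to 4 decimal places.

0.3171

Update rule: p ← p + [c·p·(1−p) − e·p]·Δt with Δt = 2.
step 1: Δp = -0.09364, p = 0.34936
step 2: Δp = -0.01954, p = 0.32982
step 3: Δp = -0.00775, p = 0.32207
step 4: Δp = -0.00342, p = 0.31864
step 5: Δp = -0.00158, p = 0.31707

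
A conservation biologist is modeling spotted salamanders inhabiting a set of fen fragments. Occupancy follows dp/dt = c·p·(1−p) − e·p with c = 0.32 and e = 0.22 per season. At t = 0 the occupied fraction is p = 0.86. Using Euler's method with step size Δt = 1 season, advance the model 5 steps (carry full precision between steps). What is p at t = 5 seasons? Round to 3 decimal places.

Update rule: p ← p + [c·p·(1−p) − e·p]·Δt with Δt = 1.
  1  |  dp/dt·Δt = -0.150672  |  p_1 = 0.709328
  2  |  dp/dt·Δt = -0.090074  |  p_2 = 0.619254
  3  |  dp/dt·Δt = -0.060787  |  p_3 = 0.558467
  4  |  dp/dt·Δt = -0.043957  |  p_4 = 0.514511
  5  |  dp/dt·Δt = -0.033260  |  p_5 = 0.481251

0.481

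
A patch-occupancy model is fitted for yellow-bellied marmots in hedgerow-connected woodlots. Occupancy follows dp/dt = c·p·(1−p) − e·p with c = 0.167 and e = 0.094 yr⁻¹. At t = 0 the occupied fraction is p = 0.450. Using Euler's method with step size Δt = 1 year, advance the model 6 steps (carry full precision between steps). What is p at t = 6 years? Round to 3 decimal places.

0.445

Update rule: p ← p + [c·p·(1−p) − e·p]·Δt with Δt = 1.
step 1: Δp = -0.00097, p = 0.44903
step 2: Δp = -0.00089, p = 0.44814
step 3: Δp = -0.00082, p = 0.44732
step 4: Δp = -0.00076, p = 0.44655
step 5: Δp = -0.00070, p = 0.44585
step 6: Δp = -0.00065, p = 0.44520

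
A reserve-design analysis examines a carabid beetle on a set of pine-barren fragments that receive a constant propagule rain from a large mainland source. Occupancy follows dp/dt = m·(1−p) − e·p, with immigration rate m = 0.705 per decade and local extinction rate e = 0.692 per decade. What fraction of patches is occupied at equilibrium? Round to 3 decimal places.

0.505

At equilibrium the propagule rain into empty patches balances local extinction: m(1−p*) = e·p*.
p* = m/(m+e) = 0.705/(0.705+0.692) = 0.705/1.3970 = 0.5047.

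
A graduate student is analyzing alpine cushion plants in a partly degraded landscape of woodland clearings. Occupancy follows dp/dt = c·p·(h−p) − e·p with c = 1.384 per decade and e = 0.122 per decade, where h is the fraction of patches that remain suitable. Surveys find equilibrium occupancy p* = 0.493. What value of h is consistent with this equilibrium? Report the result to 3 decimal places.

0.581

At equilibrium c(h−p*) = e, so h = p* + e/c.
h = 0.493 + 0.122/1.384 = 0.493 + 0.0882 = 0.5812.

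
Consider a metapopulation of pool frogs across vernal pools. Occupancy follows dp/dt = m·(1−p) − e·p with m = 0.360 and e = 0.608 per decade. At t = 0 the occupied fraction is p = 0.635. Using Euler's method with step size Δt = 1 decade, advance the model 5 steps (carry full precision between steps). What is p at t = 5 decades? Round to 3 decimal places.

0.372

Update rule: p ← p + [m·(1−p) − e·p]·Δt with Δt = 1.
t = 1: p = 0.63500 + (-0.25468) = 0.38032
t = 2: p = 0.38032 + (-0.00815) = 0.37217
t = 3: p = 0.37217 + (-0.00026) = 0.37191
t = 4: p = 0.37191 + (-0.00001) = 0.37190
t = 5: p = 0.37190 + (-0.00000) = 0.37190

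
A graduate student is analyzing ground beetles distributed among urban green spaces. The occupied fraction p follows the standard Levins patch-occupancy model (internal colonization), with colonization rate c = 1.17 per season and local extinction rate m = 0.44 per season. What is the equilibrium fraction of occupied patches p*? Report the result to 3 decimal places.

0.624

At equilibrium, colonization balances extinction: c·p*·(1−p*) = m·p*.
So p* = 1 − m/c = 1 − 0.44/1.17 = 1 − 0.3761 = 0.6239.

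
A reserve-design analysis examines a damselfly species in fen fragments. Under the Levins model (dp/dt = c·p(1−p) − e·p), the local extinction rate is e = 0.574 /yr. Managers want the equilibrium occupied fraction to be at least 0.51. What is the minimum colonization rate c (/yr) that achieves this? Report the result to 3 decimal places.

1.171

p* = 1 − e/c ≥ 0.51 requires e/c ≤ 0.4900, i.e. c ≥ e/0.4900.
c_min = 0.574/0.4900 = 1.1714.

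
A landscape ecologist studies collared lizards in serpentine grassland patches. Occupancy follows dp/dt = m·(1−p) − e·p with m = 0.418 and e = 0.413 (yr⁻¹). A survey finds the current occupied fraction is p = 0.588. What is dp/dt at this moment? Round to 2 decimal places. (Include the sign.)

Colonization term: m·(1−p) = 0.418×0.4120 = 0.17222.
Extinction term: e·p = 0.24284.
dp/dt = 0.17222 − 0.24284 = -0.07063.

-0.07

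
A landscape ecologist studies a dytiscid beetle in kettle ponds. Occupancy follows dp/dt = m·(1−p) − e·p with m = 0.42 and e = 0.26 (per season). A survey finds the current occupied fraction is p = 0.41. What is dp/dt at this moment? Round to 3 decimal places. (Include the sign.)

0.141

Colonization term: m·(1−p) = 0.42×0.5900 = 0.24780.
Extinction term: e·p = 0.10660.
dp/dt = 0.24780 − 0.10660 = 0.14120.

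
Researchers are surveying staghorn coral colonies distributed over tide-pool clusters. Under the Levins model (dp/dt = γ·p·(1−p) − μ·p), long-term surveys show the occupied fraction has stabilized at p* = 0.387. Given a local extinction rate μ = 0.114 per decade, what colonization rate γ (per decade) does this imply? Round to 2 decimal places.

0.19

At equilibrium γ(1−p*) = μ, so γ = μ/(1−p*).
γ = 0.114/(1 − 0.387) = 0.114/0.6130 = 0.1860.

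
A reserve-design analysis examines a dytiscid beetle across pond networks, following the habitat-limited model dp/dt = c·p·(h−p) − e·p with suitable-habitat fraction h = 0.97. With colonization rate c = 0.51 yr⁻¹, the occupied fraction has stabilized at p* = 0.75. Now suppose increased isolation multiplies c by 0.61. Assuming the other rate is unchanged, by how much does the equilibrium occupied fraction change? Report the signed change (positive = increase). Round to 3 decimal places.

-0.141

Balance c(h−p*) = e gives e = 0.51×(0.97 − 0.75000) = 0.11220.
New p* = 0.97 − e/c = 0.97 − 0.11220/0.31110 = 0.60934.
Δp* = 0.60934 − 0.75000 = -0.14066.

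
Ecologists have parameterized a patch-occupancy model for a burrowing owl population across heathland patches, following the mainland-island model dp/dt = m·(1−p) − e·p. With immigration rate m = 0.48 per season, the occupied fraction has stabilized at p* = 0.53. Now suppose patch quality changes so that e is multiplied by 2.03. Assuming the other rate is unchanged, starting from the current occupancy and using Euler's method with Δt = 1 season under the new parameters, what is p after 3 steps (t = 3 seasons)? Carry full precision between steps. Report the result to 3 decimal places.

0.350

Balance m(1−p*) = e·p* gives e = m(1−p*)/p* = 0.48×0.47000/0.53000 = 0.42566.
Starting from p₀ = 0.53000; update p ← p + (dp/dt)·Δt with the new parameters.
  1  |  dp/dt·Δt = -0.232368  |  p_1 = 0.297632
  2  |  dp/dt·Δt = +0.079956  |  p_2 = 0.377588
  3  |  dp/dt·Δt = -0.027512  |  p_3 = 0.350076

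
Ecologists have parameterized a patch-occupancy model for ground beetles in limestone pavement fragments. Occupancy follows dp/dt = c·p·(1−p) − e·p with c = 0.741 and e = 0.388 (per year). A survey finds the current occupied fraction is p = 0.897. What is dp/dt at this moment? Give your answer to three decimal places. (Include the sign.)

-0.280

Colonization term: c·p·(1−p) = 0.741×0.897×0.1030 = 0.06846.
Extinction term: e·p = 0.34804.
dp/dt = 0.06846 − 0.34804 = -0.27957.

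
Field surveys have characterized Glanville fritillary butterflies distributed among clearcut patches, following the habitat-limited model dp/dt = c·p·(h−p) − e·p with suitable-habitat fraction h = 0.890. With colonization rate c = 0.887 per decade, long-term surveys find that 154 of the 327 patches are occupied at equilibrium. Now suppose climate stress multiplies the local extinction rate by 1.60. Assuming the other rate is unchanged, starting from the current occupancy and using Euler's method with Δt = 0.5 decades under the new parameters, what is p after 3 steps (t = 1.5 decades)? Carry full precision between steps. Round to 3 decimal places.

0.354

Observed p* = 154/327 = 0.47095.
Balance c(h−p*) = e gives e = 0.887×(0.89 − 0.47095) = 0.37170.
Starting from p₀ = 0.47095; update p ← p + (dp/dt)·Δt with the new parameters.
step 1: Δp = -0.05252, p = 0.41843
step 2: Δp = -0.03691, p = 0.38152
step 3: Δp = -0.02741, p = 0.35411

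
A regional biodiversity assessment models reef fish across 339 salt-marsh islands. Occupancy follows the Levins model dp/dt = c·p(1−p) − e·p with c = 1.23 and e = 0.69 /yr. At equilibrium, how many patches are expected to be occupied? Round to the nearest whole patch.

p* = 1 − e/c = 1 − 0.69/1.23 = 0.4390.
Expected occupied patches = N × p* = 339 × 0.4390 = 148.83 ≈ 149.

149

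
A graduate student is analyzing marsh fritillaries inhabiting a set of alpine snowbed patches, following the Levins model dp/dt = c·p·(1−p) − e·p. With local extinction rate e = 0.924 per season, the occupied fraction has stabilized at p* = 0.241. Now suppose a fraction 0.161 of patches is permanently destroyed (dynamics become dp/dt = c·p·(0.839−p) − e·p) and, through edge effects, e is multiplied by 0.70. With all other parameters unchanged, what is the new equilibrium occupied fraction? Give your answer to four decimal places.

0.3077

Balance c(1−p*) = e gives c = e/(1 − 0.24100) = 0.924/0.75900 = 1.21739.
New p* = 0.839 − e/c = 0.839 − 0.64680/1.21739 = 0.30770.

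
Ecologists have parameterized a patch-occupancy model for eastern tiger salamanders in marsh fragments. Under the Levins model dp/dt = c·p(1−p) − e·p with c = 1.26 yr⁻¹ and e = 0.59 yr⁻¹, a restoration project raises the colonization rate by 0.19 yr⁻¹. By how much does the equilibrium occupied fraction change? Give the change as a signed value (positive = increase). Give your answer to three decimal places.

0.061

Before: p* = 1 − 0.59/1.26 = 0.5317.
After the change, c = 1.45, e = 0.59, so p* = 1 − 0.59/1.45 = 0.5931.
Δp* = 0.5931 − 0.5317 = +0.0614.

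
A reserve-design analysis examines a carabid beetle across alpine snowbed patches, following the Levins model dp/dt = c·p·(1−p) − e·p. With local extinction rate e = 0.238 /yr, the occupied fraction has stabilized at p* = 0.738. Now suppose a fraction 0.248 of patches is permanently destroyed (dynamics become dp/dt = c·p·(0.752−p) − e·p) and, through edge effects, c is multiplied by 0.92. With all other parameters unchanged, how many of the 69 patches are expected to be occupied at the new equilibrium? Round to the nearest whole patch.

Balance c(1−p*) = e gives c = e/(1 − 0.73800) = 0.238/0.26200 = 0.90840.
New p* = 0.752 − e/c = 0.752 − 0.23800/0.83573 = 0.46722.
Expected occupied = 69 × 0.46722 = 32.24 ≈ 32.

32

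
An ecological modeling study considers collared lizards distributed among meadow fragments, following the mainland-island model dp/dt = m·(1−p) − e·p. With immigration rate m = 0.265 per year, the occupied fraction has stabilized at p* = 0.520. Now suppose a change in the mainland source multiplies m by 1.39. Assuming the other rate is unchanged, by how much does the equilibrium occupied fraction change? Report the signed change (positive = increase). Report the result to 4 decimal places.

Balance m(1−p*) = e·p* gives e = m(1−p*)/p* = 0.265×0.48000/0.52000 = 0.24462.
New p* = m/(m+e) = 0.36835/(0.36835+0.24462) = 0.60093.
Δp* = 0.60093 − 0.52000 = +0.08093.

0.0809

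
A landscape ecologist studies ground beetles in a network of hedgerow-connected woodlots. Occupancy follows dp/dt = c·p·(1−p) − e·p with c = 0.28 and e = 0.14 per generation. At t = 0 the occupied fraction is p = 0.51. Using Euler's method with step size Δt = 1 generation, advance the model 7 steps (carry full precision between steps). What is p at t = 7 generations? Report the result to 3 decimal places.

0.503

Update rule: p ← p + [c·p·(1−p) − e·p]·Δt with Δt = 1.
step 1: Δp = -0.00143, p = 0.50857
step 2: Δp = -0.00122, p = 0.50735
step 3: Δp = -0.00104, p = 0.50631
step 4: Δp = -0.00089, p = 0.50541
step 5: Δp = -0.00077, p = 0.50465
step 6: Δp = -0.00066, p = 0.50399
step 7: Δp = -0.00056, p = 0.50343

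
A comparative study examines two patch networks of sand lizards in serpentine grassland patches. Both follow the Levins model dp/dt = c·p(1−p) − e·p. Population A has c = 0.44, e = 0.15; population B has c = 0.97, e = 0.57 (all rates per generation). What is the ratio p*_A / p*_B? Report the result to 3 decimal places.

1.598

A: p*_A = 1 − 0.15/0.44 = 0.6591.
B: p*_B = 1 − 0.57/0.97 = 0.4124.
p*_A / p*_B = 0.6591/0.4124 = 1.5983.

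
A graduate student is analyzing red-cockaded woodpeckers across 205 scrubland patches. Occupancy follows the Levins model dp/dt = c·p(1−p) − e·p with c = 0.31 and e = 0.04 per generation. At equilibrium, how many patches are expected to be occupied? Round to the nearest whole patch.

p* = 1 − e/c = 1 − 0.04/0.31 = 0.8710.
Expected occupied patches = N × p* = 205 × 0.8710 = 178.55 ≈ 179.

179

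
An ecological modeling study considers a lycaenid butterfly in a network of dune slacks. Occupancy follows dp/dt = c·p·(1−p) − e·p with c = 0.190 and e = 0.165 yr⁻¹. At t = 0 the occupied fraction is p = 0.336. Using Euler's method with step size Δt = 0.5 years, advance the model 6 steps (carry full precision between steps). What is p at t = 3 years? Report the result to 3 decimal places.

0.301

Update rule: p ← p + [c·p·(1−p) − e·p]·Δt with Δt = 0.5.
t = 0.5: p = 0.33600 + (-0.00653) = 0.32947
t = 1: p = 0.32947 + (-0.00619) = 0.32328
t = 1.5: p = 0.32328 + (-0.00589) = 0.31739
t = 2: p = 0.31739 + (-0.00560) = 0.31179
t = 2.5: p = 0.31179 + (-0.00534) = 0.30645
t = 3: p = 0.30645 + (-0.00509) = 0.30136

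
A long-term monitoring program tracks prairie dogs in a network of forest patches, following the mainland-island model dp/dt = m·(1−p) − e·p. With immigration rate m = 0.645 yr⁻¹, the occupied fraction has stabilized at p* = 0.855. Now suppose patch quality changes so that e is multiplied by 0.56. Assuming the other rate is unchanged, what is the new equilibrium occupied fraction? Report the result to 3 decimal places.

0.913

Balance m(1−p*) = e·p* gives e = m(1−p*)/p* = 0.645×0.14500/0.85500 = 0.10939.
New p* = m/(m+e) = 0.64500/(0.64500+0.06126) = 0.91326.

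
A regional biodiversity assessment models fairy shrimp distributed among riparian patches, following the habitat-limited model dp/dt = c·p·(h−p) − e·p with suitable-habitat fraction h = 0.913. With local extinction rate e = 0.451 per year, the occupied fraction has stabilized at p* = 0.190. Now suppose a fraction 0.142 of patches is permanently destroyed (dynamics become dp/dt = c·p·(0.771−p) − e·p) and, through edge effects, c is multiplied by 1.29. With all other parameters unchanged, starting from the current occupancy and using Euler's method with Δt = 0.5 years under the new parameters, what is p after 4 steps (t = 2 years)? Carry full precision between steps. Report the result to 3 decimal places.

Balance c(h−p*) = e gives c = e/(0.913 − 0.19000) = 0.451/0.72300 = 0.62379.
Starting from p₀ = 0.19000; update p ← p + (dp/dt)·Δt with the new parameters.
t = 0.5: p = 0.19000 + (+0.00157) = 0.19157
t = 1: p = 0.19157 + (+0.00146) = 0.19303
t = 1.5: p = 0.19303 + (+0.00136) = 0.19439
t = 2: p = 0.19439 + (+0.00126) = 0.19565

0.196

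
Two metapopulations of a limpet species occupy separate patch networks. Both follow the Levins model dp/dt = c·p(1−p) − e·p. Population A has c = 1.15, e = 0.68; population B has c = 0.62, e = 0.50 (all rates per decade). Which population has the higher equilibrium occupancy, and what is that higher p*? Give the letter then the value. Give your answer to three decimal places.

A, 0.409

A: p*_A = 1 − 0.68/1.15 = 0.4087.
B: p*_B = 1 − 0.50/0.62 = 0.1935.
A is higher at 0.4087.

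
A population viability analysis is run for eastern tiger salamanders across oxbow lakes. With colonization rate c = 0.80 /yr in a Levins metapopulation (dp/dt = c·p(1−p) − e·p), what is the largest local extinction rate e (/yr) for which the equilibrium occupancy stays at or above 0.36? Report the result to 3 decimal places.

1 − e/c ≥ 0.36 ⇒ e ≤ c(1 − 0.36) = 0.80 × 0.6400.
e_max = 0.5120.

0.512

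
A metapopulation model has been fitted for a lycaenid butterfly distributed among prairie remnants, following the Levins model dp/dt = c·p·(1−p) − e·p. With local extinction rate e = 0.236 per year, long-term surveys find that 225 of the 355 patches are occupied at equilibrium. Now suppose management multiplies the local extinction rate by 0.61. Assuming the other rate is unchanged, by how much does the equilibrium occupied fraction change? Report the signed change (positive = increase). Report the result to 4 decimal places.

0.1428

Observed p* = 225/355 = 0.63380.
Balance c(1−p*) = e gives c = e/(1 − 0.63380) = 0.236/0.36620 = 0.64446.
New p* = 1 − e/c = 1 − 0.14396/0.64446 = 0.77662.
Δp* = 0.77662 − 0.63380 = +0.14282.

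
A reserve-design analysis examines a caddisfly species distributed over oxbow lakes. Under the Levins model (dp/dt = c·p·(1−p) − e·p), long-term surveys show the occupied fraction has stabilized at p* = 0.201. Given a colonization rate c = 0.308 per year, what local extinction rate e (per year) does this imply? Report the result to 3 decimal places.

At equilibrium c(1−p*) = e.
e = 0.308 × (1 − 0.201) = 0.308 × 0.7990 = 0.2461.

0.246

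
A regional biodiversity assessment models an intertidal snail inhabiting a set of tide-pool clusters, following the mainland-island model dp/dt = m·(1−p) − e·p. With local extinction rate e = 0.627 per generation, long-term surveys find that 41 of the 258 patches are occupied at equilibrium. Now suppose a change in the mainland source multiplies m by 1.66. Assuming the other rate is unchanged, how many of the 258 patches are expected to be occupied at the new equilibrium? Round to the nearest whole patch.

62

Observed p* = 41/258 = 0.15891.
Balance m(1−p*) = e·p* gives m = e·p*/(1−p*) = 0.627×0.15891/0.84109 = 0.11846.
New p* = m/(m+e) = 0.19664/(0.19664+0.62700) = 0.23875.
Expected occupied = 258 × 0.23875 = 61.60 ≈ 62.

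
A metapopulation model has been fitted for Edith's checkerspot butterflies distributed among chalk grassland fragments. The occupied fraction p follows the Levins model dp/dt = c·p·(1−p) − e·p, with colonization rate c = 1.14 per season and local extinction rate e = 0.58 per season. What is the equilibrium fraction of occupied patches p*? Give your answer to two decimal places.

Setting dp/dt = 0 and dividing through by p* gives c·(1−p*) = e.
So p* = 1 − e/c = 1 − 0.58/1.14 = 1 − 0.5088 = 0.4912.

0.49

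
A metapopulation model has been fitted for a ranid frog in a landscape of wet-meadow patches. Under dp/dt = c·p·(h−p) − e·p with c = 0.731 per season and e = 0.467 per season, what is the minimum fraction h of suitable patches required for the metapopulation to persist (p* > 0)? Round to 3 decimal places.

p* = h − e/c is positive only when h > e/c.
h_min = e/c = 0.467/0.731 = 0.6389.

0.639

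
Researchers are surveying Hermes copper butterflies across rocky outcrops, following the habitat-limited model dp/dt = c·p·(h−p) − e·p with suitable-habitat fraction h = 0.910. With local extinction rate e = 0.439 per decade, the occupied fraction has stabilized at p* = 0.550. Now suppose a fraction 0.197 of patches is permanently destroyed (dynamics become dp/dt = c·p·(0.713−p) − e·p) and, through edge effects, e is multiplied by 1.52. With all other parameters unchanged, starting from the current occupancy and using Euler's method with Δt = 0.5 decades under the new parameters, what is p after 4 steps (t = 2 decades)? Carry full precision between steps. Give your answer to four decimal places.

0.2859

Balance c(h−p*) = e gives c = e/(0.91 − 0.55000) = 0.439/0.36000 = 1.21944.
Starting from p₀ = 0.55000; update p ← p + (dp/dt)·Δt with the new parameters.
t = 0.5: p = 0.55000 + (-0.12884) = 0.42116
t = 1: p = 0.42116 + (-0.06557) = 0.35559
t = 1.5: p = 0.35559 + (-0.04115) = 0.31444
t = 2: p = 0.31444 + (-0.02850) = 0.28594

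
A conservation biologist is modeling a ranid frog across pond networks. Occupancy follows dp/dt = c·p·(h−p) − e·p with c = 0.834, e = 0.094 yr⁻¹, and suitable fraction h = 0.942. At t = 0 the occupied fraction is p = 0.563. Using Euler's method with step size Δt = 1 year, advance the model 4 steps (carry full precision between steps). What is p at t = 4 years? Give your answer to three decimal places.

0.822

Update rule: p ← p + [c·p·(h−p) − e·p]·Δt with Δt = 1.
t = 1: p = 0.56300 + (+0.12503) = 0.68803
t = 2: p = 0.68803 + (+0.08106) = 0.76909
t = 3: p = 0.76909 + (+0.03861) = 0.80770
t = 4: p = 0.80770 + (+0.01454) = 0.82224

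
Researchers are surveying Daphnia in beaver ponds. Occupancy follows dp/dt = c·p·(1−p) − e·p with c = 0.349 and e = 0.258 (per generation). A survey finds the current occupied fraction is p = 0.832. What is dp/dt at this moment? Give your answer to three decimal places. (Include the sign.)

Colonization term: c·p·(1−p) = 0.349×0.832×0.1680 = 0.04878.
Extinction term: e·p = 0.21466.
dp/dt = 0.04878 − 0.21466 = -0.16587.

-0.166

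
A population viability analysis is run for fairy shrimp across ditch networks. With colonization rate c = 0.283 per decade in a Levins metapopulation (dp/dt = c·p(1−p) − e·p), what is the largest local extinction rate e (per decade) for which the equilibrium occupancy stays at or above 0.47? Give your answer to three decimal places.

0.150

1 − e/c ≥ 0.47 ⇒ e ≤ c(1 − 0.47) = 0.283 × 0.5300.
e_max = 0.1500.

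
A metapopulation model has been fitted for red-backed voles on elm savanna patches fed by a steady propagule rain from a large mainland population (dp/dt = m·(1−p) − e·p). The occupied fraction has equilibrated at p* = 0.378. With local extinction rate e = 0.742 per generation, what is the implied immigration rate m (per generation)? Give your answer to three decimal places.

At equilibrium m(1−p*) = e·p*, so m = e·p*/(1−p*).
m = 0.742 × 0.378 / 0.6220 = 0.2805/0.6220 = 0.4509.

0.451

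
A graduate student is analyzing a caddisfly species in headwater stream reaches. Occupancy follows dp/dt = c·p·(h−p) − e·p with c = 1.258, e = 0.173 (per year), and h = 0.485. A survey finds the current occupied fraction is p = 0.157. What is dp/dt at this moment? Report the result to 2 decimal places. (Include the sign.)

Colonization term: c·p·(h−p) = 1.258×0.157×0.3280 = 0.06478.
Extinction term: e·p = 0.02716.
dp/dt = 0.06478 − 0.02716 = 0.03762.

0.04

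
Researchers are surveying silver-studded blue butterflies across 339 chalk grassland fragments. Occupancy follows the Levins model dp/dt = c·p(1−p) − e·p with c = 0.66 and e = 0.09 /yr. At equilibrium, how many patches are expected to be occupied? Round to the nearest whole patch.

293

p* = 1 − e/c = 1 − 0.09/0.66 = 0.8636.
Expected occupied patches = N × p* = 339 × 0.8636 = 292.77 ≈ 293.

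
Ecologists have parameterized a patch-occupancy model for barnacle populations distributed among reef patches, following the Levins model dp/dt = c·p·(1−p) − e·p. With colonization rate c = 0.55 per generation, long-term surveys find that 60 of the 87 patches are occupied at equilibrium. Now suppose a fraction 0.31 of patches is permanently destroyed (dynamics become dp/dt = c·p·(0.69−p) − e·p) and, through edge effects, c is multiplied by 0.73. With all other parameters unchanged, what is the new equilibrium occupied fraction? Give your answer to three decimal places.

Observed p* = 60/87 = 0.68966.
Balance c(1−p*) = e gives e = 0.55×(1 − 0.68966) = 0.17069.
New p* = 0.69 − e/c = 0.69 − 0.17069/0.40150 = 0.26487.

0.265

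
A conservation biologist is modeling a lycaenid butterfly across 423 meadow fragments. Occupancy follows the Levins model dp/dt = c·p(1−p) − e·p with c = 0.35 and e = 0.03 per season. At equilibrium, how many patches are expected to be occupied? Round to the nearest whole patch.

p* = 1 − e/c = 1 − 0.03/0.35 = 0.9143.
Expected occupied patches = N × p* = 423 × 0.9143 = 386.74 ≈ 387.

387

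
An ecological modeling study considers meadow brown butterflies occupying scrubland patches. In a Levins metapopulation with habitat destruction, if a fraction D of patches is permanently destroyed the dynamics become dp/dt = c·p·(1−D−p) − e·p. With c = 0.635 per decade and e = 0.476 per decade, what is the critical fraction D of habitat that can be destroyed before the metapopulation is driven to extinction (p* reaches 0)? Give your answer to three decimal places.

The nontrivial equilibrium is p* = (1−D) − e/c; extinction occurs when this hits zero.
So D_crit = 1 − e/c = 1 − 0.476/0.635 = 1 − 0.7496 = 0.2504.
This equals the undisturbed p*, a classic result of Lande's extension.

0.250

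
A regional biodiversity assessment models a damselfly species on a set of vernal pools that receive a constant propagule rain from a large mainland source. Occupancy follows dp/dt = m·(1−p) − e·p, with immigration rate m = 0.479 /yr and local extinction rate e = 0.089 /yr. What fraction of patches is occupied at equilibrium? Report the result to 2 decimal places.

At equilibrium the propagule rain into empty patches balances local extinction: m(1−p*) = e·p*.
p* = m/(m+e) = 0.479/(0.479+0.089) = 0.479/0.5680 = 0.8433.

0.84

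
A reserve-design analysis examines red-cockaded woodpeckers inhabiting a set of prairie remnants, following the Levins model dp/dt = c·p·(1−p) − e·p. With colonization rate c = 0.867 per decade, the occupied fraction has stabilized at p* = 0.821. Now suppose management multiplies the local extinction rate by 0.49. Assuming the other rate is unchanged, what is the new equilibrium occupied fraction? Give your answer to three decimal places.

Balance c(1−p*) = e gives e = 0.867×(1 − 0.82100) = 0.15519.
New p* = 1 − e/c = 1 − 0.07604/0.86700 = 0.91230.

0.912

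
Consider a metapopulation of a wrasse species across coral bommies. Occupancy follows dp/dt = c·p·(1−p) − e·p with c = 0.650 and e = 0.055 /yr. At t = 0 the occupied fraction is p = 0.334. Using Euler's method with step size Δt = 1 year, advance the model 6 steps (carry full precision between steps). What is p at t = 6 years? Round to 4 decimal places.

Update rule: p ← p + [c·p·(1−p) − e·p]·Δt with Δt = 1.
t = 1: p = 0.33400 + (+0.12622) = 0.46022
t = 2: p = 0.46022 + (+0.13616) = 0.59638
t = 3: p = 0.59638 + (+0.12366) = 0.72004
t = 4: p = 0.72004 + (+0.09143) = 0.81147
t = 5: p = 0.81147 + (+0.05481) = 0.86628
t = 6: p = 0.86628 + (+0.02765) = 0.89393

0.8939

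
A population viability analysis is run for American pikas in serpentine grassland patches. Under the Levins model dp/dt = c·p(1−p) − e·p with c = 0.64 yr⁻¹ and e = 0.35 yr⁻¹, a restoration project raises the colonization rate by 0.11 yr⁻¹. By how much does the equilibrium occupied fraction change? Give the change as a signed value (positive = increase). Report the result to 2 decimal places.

Before: p* = 1 − 0.35/0.64 = 0.4531.
After the change, c = 0.75, e = 0.35, so p* = 1 − 0.35/0.75 = 0.5333.
Δp* = 0.5333 − 0.4531 = +0.0802.

0.08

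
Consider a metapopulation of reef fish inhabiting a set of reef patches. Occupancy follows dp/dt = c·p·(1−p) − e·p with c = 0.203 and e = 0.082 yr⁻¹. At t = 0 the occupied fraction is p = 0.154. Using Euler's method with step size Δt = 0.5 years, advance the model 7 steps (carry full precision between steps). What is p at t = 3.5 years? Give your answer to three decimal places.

0.206

Update rule: p ← p + [c·p·(1−p) − e·p]·Δt with Δt = 0.5.
step 1: Δp = +0.00691, p = 0.16091
step 2: Δp = +0.00711, p = 0.16802
step 3: Δp = +0.00730, p = 0.17532
step 4: Δp = +0.00749, p = 0.18280
step 5: Δp = +0.00767, p = 0.19047
step 6: Δp = +0.00784, p = 0.19831
step 7: Δp = +0.00801, p = 0.20632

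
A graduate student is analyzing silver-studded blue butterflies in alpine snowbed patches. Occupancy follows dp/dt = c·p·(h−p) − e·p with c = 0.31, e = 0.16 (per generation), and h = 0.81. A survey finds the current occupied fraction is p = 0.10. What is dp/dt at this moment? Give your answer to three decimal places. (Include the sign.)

Colonization term: c·p·(h−p) = 0.31×0.10×0.7100 = 0.02201.
Extinction term: e·p = 0.01600.
dp/dt = 0.02201 − 0.01600 = 0.00601.

0.006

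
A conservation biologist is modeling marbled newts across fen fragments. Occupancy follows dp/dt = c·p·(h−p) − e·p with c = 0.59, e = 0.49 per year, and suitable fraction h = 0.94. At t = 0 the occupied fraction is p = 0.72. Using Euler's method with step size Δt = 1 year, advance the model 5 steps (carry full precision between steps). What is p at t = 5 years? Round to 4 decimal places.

0.2470

Update rule: p ← p + [c·p·(h−p) − e·p]·Δt with Δt = 1.
t = 1: p = 0.72000 + (-0.25934) = 0.46066
t = 2: p = 0.46066 + (-0.09544) = 0.36521
t = 3: p = 0.36521 + (-0.05510) = 0.31011
t = 4: p = 0.31011 + (-0.03671) = 0.27341
t = 5: p = 0.27341 + (-0.02644) = 0.24696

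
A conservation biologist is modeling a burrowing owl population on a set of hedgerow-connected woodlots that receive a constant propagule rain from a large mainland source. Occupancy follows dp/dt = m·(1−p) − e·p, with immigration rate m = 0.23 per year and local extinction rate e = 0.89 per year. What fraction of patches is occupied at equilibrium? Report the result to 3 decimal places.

0.205

Setting dp/dt = 0: m − m·p* = e·p*, so m = (m+e)·p*.
p* = m/(m+e) = 0.23/(0.23+0.89) = 0.23/1.1200 = 0.2054.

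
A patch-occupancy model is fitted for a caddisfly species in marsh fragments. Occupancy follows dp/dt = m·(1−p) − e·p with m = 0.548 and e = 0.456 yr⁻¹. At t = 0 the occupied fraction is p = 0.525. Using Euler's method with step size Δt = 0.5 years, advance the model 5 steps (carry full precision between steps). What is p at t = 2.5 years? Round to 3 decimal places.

Update rule: p ← p + [m·(1−p) − e·p]·Δt with Δt = 0.5.
step 1: Δp = +0.01045, p = 0.53545
step 2: Δp = +0.00520, p = 0.54065
step 3: Δp = +0.00259, p = 0.54325
step 4: Δp = +0.00129, p = 0.54454
step 5: Δp = +0.00064, p = 0.54518

0.545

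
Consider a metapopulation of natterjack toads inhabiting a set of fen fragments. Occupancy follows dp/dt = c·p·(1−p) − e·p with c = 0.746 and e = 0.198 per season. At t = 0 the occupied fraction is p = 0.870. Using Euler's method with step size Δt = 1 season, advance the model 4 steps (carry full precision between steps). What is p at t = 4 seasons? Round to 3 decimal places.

Update rule: p ← p + [c·p·(1−p) − e·p]·Δt with Δt = 1.
t = 1: p = 0.87000 + (-0.08789) = 0.78211
t = 2: p = 0.78211 + (-0.02773) = 0.75438
t = 3: p = 0.75438 + (-0.01114) = 0.74324
t = 4: p = 0.74324 + (-0.00480) = 0.73844

0.738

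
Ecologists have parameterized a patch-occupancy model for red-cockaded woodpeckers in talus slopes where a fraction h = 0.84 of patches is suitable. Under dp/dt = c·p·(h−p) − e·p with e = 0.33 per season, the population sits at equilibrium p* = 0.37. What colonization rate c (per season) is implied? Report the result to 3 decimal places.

At equilibrium c(h−p*) = e, so c = e/(h−p*).
c = 0.33/(0.84 − 0.37) = 0.33/0.4700 = 0.7021.

0.702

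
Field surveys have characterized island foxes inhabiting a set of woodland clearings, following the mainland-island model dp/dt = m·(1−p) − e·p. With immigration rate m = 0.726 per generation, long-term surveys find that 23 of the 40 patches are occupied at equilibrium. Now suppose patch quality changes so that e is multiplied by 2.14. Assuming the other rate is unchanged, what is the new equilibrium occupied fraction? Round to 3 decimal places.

Observed p* = 23/40 = 0.57500.
Balance m(1−p*) = e·p* gives e = m(1−p*)/p* = 0.726×0.42500/0.57500 = 0.53661.
New p* = m/(m+e) = 0.72600/(0.72600+1.14835) = 0.38733.

0.387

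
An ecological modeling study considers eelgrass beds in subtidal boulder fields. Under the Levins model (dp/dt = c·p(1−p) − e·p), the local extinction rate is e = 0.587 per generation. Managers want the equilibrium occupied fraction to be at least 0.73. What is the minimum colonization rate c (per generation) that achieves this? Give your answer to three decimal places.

2.174

p* = 1 − e/c ≥ 0.73 requires e/c ≤ 0.2700, i.e. c ≥ e/0.2700.
c_min = 0.587/0.2700 = 2.1741.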